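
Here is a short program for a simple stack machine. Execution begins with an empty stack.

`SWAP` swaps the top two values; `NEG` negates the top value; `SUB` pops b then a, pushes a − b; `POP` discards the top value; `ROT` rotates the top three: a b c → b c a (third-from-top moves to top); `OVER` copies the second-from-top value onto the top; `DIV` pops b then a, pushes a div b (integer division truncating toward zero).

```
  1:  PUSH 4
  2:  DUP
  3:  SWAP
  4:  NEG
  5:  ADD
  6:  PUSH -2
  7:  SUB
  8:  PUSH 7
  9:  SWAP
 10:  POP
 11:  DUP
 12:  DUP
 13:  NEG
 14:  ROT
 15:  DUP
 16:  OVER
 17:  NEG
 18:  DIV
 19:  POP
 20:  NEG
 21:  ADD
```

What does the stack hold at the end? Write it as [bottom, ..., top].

[7, -14]

PUSH 4  → 4
DUP     → 4 4
SWAP    → 4 4
NEG     → 4 -4
ADD     → 0
PUSH -2 → 0 -2
SUB     → 2
PUSH 7  → 2 7
SWAP    → 7 2
POP     → 7
DUP     → 7 7
DUP     → 7 7 7
NEG     → 7 7 -7
ROT     → 7 -7 7
DUP     → 7 -7 7 7
OVER    → 7 -7 7 7 7
NEG     → 7 -7 7 7 -7
DIV     → 7 -7 7 -1
POP     → 7 -7 7
NEG     → 7 -7 -7
ADD     → 7 -14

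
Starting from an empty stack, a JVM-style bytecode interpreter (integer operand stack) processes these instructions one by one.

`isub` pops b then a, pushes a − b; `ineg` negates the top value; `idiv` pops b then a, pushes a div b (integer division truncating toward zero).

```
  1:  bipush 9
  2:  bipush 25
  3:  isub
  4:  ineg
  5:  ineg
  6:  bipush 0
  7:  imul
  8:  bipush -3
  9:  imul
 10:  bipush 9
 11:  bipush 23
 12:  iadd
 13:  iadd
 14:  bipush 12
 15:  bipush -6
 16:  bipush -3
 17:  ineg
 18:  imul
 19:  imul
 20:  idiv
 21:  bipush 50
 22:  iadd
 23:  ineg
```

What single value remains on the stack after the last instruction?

bipush 9   [9]
bipush 25  [9, 25]
isub       [-16]
ineg       [16]
ineg       [-16]
bipush 0   [-16, 0]
imul       [0]
bipush -3  [0, -3]
imul       [0]
bipush 9   [0, 9]
bipush 23  [0, 9, 23]
iadd       [0, 32]
iadd       [32]
bipush 12  [32, 12]
bipush -6  [32, 12, -6]
bipush -3  [32, 12, -6, -3]
ineg       [32, 12, -6, 3]
imul       [32, 12, -18]
imul       [32, -216]
idiv       [0]
bipush 50  [0, 50]
iadd       [50]
ineg       [-50]

-50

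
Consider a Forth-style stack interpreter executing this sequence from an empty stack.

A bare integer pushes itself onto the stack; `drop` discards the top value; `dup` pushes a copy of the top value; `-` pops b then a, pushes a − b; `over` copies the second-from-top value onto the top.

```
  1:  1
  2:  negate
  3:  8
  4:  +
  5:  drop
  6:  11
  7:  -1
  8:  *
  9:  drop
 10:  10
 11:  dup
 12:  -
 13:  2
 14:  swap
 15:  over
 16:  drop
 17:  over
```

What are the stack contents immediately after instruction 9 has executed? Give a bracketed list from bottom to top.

[]

1      -> [1]
negate -> [-1]
8      -> [-1, 8]
+      -> [7]
drop   -> []
11     -> [11]
-1     -> [11, -1]
*      -> [-11]
drop   -> []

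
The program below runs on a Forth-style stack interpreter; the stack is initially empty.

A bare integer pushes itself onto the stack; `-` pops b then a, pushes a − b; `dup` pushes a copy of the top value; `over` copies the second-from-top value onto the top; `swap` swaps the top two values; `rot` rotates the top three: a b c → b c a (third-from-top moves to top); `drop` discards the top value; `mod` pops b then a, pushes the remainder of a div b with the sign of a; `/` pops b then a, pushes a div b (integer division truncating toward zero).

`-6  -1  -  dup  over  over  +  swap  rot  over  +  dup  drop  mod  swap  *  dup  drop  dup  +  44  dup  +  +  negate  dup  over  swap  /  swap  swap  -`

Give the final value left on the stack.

-189

-6     : [-6]
-1     : [-6, -1]
-      : [-5]
dup    : [-5, -5]
over   : [-5, -5, -5]
over   : [-5, -5, -5, -5]
+      : [-5, -5, -10]
swap   : [-5, -10, -5]
rot    : [-10, -5, -5]
over   : [-10, -5, -5, -5]
+      : [-10, -5, -10]
dup    : [-10, -5, -10, -10]
drop   : [-10, -5, -10]
mod    : [-10, -5]
swap   : [-5, -10]
*      : [50]
dup    : [50, 50]
drop   : [50]
dup    : [50, 50]
+      : [100]
44     : [100, 44]
dup    : [100, 44, 44]
+      : [100, 88]
+      : [188]
negate : [-188]
dup    : [-188, -188]
over   : [-188, -188, -188]
swap   : [-188, -188, -188]
/      : [-188, 1]
swap   : [1, -188]
swap   : [-188, 1]
-      : [-189]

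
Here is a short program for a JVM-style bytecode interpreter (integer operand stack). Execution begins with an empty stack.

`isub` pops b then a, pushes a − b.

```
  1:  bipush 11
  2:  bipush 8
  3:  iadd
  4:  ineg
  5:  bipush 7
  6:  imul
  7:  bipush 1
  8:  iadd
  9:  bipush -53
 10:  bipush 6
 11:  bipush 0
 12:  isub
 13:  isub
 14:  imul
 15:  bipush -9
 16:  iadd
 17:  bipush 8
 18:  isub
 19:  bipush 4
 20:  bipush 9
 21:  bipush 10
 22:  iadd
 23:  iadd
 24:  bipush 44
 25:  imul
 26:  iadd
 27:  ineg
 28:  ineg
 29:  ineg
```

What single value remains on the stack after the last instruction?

-8783

bipush 11  → 11
bipush 8   → 11 8
iadd       → 19
ineg       → -19
bipush 7   → -19 7
imul       → -133
bipush 1   → -133 1
iadd       → -132
bipush -53 → -132 -53
bipush 6   → -132 -53 6
bipush 0   → -132 -53 6 0
isub       → -132 -53 6
isub       → -132 -59
imul       → 7788
bipush -9  → 7788 -9
iadd       → 7779
bipush 8   → 7779 8
isub       → 7771
bipush 4   → 7771 4
bipush 9   → 7771 4 9
bipush 10  → 7771 4 9 10
iadd       → 7771 4 19
iadd       → 7771 23
bipush 44  → 7771 23 44
imul       → 7771 1012
iadd       → 8783
ineg       → -8783
ineg       → 8783
ineg       → -8783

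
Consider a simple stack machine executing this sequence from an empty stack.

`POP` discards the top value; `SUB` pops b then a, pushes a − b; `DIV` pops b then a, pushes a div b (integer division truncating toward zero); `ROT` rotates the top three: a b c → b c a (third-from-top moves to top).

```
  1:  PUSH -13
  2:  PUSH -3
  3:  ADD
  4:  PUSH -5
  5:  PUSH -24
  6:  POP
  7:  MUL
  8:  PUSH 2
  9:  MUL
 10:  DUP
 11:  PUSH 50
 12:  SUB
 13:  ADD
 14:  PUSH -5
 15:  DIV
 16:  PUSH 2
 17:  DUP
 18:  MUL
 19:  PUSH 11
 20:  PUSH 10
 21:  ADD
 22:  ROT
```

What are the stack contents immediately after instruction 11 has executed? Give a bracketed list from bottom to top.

PUSH -13 : -13
PUSH -3  : -13 -3
ADD      : -16
PUSH -5  : -16 -5
PUSH -24 : -16 -5 -24
POP      : -16 -5
MUL      : 80
PUSH 2   : 80 2
MUL      : 160
DUP      : 160 160
PUSH 50  : 160 160 50

[160, 160, 50]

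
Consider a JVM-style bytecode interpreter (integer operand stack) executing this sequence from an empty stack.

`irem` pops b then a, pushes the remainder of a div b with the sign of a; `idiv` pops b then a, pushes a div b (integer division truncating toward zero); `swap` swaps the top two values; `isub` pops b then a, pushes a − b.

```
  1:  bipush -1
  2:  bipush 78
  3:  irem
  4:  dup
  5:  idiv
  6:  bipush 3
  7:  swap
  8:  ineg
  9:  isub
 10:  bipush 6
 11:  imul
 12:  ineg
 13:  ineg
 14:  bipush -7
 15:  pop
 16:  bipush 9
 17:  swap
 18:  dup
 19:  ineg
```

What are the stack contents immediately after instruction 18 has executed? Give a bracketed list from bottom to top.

[9, 24, 24]

bipush -1 -> [-1]
bipush 78 -> [-1, 78]
irem      -> [-1]
dup       -> [-1, -1]
idiv      -> [1]
bipush 3  -> [1, 3]
swap      -> [3, 1]
ineg      -> [3, -1]
isub      -> [4]
bipush 6  -> [4, 6]
imul      -> [24]
ineg      -> [-24]
ineg      -> [24]
bipush -7 -> [24, -7]
pop       -> [24]
bipush 9  -> [24, 9]
swap      -> [9, 24]
dup       -> [9, 24, 24]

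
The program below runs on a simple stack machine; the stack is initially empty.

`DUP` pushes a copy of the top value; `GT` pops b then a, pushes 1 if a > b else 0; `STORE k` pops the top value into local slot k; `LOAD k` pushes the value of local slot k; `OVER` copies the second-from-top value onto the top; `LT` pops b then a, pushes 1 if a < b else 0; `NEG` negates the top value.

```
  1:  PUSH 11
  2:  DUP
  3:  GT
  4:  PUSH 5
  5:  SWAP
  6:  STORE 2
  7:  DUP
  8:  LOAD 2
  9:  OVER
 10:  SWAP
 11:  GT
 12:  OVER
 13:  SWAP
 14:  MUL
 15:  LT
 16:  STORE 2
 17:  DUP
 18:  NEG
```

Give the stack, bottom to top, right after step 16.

PUSH 11 : 11
DUP     : 11 11
GT      : 0
PUSH 5  : 0 5
SWAP    : 5 0
STORE 2 : 5
DUP     : 5 5
LOAD 2  : 5 5 0
OVER    : 5 5 0 5
SWAP    : 5 5 5 0
GT      : 5 5 1
OVER    : 5 5 1 5
SWAP    : 5 5 5 1
MUL     : 5 5 5
LT      : 5 0
STORE 2 : 5

[5]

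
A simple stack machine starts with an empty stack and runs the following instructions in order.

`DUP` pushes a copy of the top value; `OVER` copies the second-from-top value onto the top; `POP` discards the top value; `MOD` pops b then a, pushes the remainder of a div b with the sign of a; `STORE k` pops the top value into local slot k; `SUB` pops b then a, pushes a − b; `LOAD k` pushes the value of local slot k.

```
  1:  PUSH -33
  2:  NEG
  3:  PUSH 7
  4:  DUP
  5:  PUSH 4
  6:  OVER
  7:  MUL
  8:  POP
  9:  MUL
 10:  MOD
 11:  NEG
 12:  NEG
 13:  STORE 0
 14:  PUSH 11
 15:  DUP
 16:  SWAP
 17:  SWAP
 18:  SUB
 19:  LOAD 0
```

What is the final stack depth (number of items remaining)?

2

PUSH -33 → [-33]
NEG      → [33]
PUSH 7   → [33, 7]
DUP      → [33, 7, 7]
PUSH 4   → [33, 7, 7, 4]
OVER     → [33, 7, 7, 4, 7]
MUL      → [33, 7, 7, 28]
POP      → [33, 7, 7]
MUL      → [33, 49]
MOD      → [33]
NEG      → [-33]
NEG      → [33]
STORE 0  → []
PUSH 11  → [11]
DUP      → [11, 11]
SWAP     → [11, 11]
SWAP     → [11, 11]
SUB      → [0]
LOAD 0   → [0, 33]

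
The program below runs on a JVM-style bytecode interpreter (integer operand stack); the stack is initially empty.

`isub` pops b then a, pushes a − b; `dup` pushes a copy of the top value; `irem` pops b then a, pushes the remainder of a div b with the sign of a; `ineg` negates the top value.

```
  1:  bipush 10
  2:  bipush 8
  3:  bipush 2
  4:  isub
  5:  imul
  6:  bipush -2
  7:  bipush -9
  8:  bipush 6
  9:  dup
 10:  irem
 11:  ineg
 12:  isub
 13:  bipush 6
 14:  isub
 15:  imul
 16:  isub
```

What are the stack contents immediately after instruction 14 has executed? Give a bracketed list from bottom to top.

[60, -2, -15]

bipush 10 → [10]
bipush 8  → [10, 8]
bipush 2  → [10, 8, 2]
isub      → [10, 6]
imul      → [60]
bipush -2 → [60, -2]
bipush -9 → [60, -2, -9]
bipush 6  → [60, -2, -9, 6]
dup       → [60, -2, -9, 6, 6]
irem      → [60, -2, -9, 0]
ineg      → [60, -2, -9, 0]
isub      → [60, -2, -9]
bipush 6  → [60, -2, -9, 6]
isub      → [60, -2, -15]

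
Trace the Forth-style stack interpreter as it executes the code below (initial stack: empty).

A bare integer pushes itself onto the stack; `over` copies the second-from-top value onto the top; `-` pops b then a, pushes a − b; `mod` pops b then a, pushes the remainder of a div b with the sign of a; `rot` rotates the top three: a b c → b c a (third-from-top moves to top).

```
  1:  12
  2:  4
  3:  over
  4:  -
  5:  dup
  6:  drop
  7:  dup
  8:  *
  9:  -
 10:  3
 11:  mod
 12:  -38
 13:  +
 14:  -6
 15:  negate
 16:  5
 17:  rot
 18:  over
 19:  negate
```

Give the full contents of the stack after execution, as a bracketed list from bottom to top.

[6, 5, -39, -5]

12     : [12]
4      : [12, 4]
over   : [12, 4, 12]
-      : [12, -8]
dup    : [12, -8, -8]
drop   : [12, -8]
dup    : [12, -8, -8]
*      : [12, 64]
-      : [-52]
3      : [-52, 3]
mod    : [-1]
-38    : [-1, -38]
+      : [-39]
-6     : [-39, -6]
negate : [-39, 6]
5      : [-39, 6, 5]
rot    : [6, 5, -39]
over   : [6, 5, -39, 5]
negate : [6, 5, -39, -5]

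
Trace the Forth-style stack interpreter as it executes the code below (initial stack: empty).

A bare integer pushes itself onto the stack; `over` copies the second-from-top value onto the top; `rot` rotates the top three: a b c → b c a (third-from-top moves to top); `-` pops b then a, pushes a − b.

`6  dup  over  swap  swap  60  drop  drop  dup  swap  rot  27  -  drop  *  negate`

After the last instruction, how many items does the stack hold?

1

6      → 6
dup    → 6 6
over   → 6 6 6
swap   → 6 6 6
swap   → 6 6 6
60     → 6 6 6 60
drop   → 6 6 6
drop   → 6 6
dup    → 6 6 6
swap   → 6 6 6
rot    → 6 6 6
27     → 6 6 6 27
-      → 6 6 -21
drop   → 6 6
*      → 36
negate → -36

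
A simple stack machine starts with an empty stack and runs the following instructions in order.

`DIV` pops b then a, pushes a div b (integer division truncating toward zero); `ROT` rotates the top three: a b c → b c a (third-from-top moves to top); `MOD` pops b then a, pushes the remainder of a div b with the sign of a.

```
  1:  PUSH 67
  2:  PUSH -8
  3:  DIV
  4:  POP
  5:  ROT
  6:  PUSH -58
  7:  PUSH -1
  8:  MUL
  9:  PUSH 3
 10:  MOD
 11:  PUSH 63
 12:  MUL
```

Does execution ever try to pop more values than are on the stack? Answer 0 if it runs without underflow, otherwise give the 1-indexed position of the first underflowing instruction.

5

PUSH 67 → 67
PUSH -8 → 67 -8
DIV     → -8
POP     → (empty)
ROT  — needs 3 operands, stack has 0 → underflow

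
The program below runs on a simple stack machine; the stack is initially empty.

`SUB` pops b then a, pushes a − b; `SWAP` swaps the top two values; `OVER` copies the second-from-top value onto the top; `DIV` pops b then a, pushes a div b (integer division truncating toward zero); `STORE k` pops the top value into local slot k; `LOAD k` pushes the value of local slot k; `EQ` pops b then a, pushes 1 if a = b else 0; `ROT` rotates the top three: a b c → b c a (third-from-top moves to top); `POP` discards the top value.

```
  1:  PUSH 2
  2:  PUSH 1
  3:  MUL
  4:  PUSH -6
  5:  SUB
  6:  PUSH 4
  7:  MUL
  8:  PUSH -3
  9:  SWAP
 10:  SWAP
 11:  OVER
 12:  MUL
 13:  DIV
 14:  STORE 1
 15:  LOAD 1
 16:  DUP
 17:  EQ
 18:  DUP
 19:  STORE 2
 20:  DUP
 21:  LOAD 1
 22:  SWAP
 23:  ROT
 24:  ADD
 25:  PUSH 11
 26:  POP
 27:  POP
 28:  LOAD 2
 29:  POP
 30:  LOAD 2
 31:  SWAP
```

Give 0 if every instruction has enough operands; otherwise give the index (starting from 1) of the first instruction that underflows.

PUSH 2   [2]
PUSH 1   [2, 1]
MUL      [2]
PUSH -6  [2, -6]
SUB      [8]
PUSH 4   [8, 4]
MUL      [32]
PUSH -3  [32, -3]
SWAP     [-3, 32]
SWAP     [32, -3]
OVER     [32, -3, 32]
MUL      [32, -96]
DIV      [0]
STORE 1  []
LOAD 1   [0]
DUP      [0, 0]
EQ       [1]
DUP      [1, 1]
STORE 2  [1]
DUP      [1, 1]
LOAD 1   [1, 1, 0]
SWAP     [1, 0, 1]
ROT      [0, 1, 1]
ADD      [0, 2]
PUSH 11  [0, 2, 11]
POP      [0, 2]
POP      [0]
LOAD 2   [0, 1]
POP      [0]
LOAD 2   [0, 1]
SWAP     [1, 0]

0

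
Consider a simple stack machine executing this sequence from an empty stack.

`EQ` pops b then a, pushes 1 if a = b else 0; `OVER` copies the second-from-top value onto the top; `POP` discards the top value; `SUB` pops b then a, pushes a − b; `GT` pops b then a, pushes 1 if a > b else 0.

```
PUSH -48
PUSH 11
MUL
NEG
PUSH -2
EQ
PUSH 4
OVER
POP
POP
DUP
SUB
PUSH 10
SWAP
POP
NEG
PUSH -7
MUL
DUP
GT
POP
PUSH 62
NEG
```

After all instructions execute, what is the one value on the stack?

PUSH -48 -> [-48]
PUSH 11  -> [-48, 11]
MUL      -> [-528]
NEG      -> [528]
PUSH -2  -> [528, -2]
EQ       -> [0]
PUSH 4   -> [0, 4]
OVER     -> [0, 4, 0]
POP      -> [0, 4]
POP      -> [0]
DUP      -> [0, 0]
SUB      -> [0]
PUSH 10  -> [0, 10]
SWAP     -> [10, 0]
POP      -> [10]
NEG      -> [-10]
PUSH -7  -> [-10, -7]
MUL      -> [70]
DUP      -> [70, 70]
GT       -> [0]
POP      -> []
PUSH 62  -> [62]
NEG      -> [-62]

-62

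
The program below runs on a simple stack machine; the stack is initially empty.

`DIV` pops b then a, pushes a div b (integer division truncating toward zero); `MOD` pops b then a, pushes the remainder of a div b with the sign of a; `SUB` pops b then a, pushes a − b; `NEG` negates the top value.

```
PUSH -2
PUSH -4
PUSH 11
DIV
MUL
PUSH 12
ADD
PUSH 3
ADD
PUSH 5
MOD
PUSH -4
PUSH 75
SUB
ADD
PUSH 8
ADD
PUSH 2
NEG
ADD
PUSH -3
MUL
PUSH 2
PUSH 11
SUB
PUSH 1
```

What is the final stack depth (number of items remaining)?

PUSH -2  -2
PUSH -4  -2 -4
PUSH 11  -2 -4 11
DIV      -2 0
MUL      0
PUSH 12  0 12
ADD      12
PUSH 3   12 3
ADD      15
PUSH 5   15 5
MOD      0
PUSH -4  0 -4
PUSH 75  0 -4 75
SUB      0 -79
ADD      -79
PUSH 8   -79 8
ADD      -71
PUSH 2   -71 2
NEG      -71 -2
ADD      -73
PUSH -3  -73 -3
MUL      219
PUSH 2   219 2
PUSH 11  219 2 11
SUB      219 -9
PUSH 1   219 -9 1

3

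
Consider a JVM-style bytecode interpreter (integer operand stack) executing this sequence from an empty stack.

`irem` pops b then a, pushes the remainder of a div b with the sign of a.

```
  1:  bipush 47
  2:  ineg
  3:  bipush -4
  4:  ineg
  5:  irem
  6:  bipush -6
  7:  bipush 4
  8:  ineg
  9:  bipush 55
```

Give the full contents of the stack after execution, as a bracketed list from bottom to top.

[-3, -6, -4, 55]

bipush 47  [47]
ineg       [-47]
bipush -4  [-47, -4]
ineg       [-47, 4]
irem       [-3]
bipush -6  [-3, -6]
bipush 4   [-3, -6, 4]
ineg       [-3, -6, -4]
bipush 55  [-3, -6, -4, 55]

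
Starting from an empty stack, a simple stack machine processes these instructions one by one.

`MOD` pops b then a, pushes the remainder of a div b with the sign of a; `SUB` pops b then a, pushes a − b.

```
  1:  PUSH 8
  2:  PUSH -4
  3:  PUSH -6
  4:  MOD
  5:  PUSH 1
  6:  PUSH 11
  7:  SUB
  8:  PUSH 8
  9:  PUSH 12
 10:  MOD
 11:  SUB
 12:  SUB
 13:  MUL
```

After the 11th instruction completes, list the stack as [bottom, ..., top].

PUSH 8   [8]
PUSH -4  [8, -4]
PUSH -6  [8, -4, -6]
MOD      [8, -4]
PUSH 1   [8, -4, 1]
PUSH 11  [8, -4, 1, 11]
SUB      [8, -4, -10]
PUSH 8   [8, -4, -10, 8]
PUSH 12  [8, -4, -10, 8, 12]
MOD      [8, -4, -10, 8]
SUB      [8, -4, -18]

[8, -4, -18]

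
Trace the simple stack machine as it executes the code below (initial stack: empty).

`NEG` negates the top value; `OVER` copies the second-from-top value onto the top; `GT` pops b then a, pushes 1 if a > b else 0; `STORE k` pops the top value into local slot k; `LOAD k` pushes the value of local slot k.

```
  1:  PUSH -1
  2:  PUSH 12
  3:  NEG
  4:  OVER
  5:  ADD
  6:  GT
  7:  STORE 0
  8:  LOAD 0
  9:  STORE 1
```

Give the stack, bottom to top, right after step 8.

[1]

PUSH -1  [-1]
PUSH 12  [-1, 12]
NEG      [-1, -12]
OVER     [-1, -12, -1]
ADD      [-1, -13]
GT       [1]
STORE 0  []
LOAD 0   [1]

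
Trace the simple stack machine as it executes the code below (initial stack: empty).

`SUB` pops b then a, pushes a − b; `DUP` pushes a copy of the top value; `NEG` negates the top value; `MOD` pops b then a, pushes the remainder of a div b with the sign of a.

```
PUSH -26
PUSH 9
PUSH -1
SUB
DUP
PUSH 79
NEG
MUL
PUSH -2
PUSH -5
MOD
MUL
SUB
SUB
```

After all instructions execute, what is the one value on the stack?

1544

PUSH -26 -> [-26]
PUSH 9   -> [-26, 9]
PUSH -1  -> [-26, 9, -1]
SUB      -> [-26, 10]
DUP      -> [-26, 10, 10]
PUSH 79  -> [-26, 10, 10, 79]
NEG      -> [-26, 10, 10, -79]
MUL      -> [-26, 10, -790]
PUSH -2  -> [-26, 10, -790, -2]
PUSH -5  -> [-26, 10, -790, -2, -5]
MOD      -> [-26, 10, -790, -2]
MUL      -> [-26, 10, 1580]
SUB      -> [-26, -1570]
SUB      -> [1544]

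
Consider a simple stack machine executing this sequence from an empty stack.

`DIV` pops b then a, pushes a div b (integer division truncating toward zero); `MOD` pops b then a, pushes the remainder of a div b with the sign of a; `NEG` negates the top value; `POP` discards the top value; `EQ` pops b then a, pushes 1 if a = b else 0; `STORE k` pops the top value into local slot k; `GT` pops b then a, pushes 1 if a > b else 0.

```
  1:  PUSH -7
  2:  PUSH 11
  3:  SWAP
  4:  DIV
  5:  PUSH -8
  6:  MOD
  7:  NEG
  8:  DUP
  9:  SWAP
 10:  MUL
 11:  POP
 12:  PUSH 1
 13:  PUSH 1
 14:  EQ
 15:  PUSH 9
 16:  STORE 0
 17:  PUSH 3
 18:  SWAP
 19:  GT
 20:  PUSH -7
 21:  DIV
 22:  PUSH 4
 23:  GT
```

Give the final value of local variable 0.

PUSH -7 -> -7
PUSH 11 -> -7 11
SWAP    -> 11 -7
DIV     -> -1
PUSH -8 -> -1 -8
MOD     -> -1
NEG     -> 1
DUP     -> 1 1
SWAP    -> 1 1
MUL     -> 1
POP     -> (empty)
PUSH 1  -> 1
PUSH 1  -> 1 1
EQ      -> 1
PUSH 9  -> 1 9
STORE 0 -> 1
PUSH 3  -> 1 3
SWAP    -> 3 1
GT      -> 1
PUSH -7 -> 1 -7
DIV     -> 0
PUSH 4  -> 0 4
GT      -> 0

9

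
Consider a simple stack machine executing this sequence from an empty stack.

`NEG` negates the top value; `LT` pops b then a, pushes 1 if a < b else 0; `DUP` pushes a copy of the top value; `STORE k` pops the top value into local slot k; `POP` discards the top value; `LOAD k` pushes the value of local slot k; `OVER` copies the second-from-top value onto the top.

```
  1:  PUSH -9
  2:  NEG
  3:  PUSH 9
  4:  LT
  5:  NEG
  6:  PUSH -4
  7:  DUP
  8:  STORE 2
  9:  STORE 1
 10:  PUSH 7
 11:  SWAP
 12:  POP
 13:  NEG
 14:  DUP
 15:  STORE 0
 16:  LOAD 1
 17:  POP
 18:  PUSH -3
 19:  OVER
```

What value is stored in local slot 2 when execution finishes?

-4

PUSH -9 -> [-9]
NEG     -> [9]
PUSH 9  -> [9, 9]
LT      -> [0]
NEG     -> [0]
PUSH -4 -> [0, -4]
DUP     -> [0, -4, -4]
STORE 2 -> [0, -4]
STORE 1 -> [0]
PUSH 7  -> [0, 7]
SWAP    -> [7, 0]
POP     -> [7]
NEG     -> [-7]
DUP     -> [-7, -7]
STORE 0 -> [-7]
LOAD 1  -> [-7, -4]
POP     -> [-7]
PUSH -3 -> [-7, -3]
OVER    -> [-7, -3, -7]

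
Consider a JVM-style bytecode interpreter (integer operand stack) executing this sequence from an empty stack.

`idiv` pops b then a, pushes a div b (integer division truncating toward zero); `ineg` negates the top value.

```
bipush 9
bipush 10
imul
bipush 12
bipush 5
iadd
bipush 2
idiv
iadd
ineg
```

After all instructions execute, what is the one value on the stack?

-98

bipush 9  -> [9]
bipush 10 -> [9, 10]
imul      -> [90]
bipush 12 -> [90, 12]
bipush 5  -> [90, 12, 5]
iadd      -> [90, 17]
bipush 2  -> [90, 17, 2]
idiv      -> [90, 8]
iadd      -> [98]
ineg      -> [-98]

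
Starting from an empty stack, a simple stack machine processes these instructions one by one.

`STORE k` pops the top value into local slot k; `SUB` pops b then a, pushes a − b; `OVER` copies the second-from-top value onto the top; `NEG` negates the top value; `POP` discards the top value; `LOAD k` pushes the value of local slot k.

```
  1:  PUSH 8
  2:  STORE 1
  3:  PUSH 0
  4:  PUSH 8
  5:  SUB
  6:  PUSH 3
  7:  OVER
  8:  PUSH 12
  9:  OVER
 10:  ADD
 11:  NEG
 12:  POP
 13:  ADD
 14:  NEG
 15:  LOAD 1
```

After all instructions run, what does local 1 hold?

PUSH 8  → 8
STORE 1 → (empty)
PUSH 0  → 0
PUSH 8  → 0 8
SUB     → -8
PUSH 3  → -8 3
OVER    → -8 3 -8
PUSH 12 → -8 3 -8 12
OVER    → -8 3 -8 12 -8
ADD     → -8 3 -8 4
NEG     → -8 3 -8 -4
POP     → -8 3 -8
ADD     → -8 -5
NEG     → -8 5
LOAD 1  → -8 5 8

8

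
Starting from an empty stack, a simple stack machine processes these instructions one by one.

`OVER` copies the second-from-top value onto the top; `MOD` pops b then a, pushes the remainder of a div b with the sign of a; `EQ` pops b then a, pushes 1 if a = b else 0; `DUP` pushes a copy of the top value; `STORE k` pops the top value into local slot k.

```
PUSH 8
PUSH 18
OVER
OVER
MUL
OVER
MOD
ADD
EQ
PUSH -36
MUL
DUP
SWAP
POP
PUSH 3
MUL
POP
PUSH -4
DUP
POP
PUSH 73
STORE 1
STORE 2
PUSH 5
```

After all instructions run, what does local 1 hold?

PUSH 8    8
PUSH 18   8 18
OVER      8 18 8
OVER      8 18 8 18
MUL       8 18 144
OVER      8 18 144 18
MOD       8 18 0
ADD       8 18
EQ        0
PUSH -36  0 -36
MUL       0
DUP       0 0
SWAP      0 0
POP       0
PUSH 3    0 3
MUL       0
POP       (empty)
PUSH -4   -4
DUP       -4 -4
POP       -4
PUSH 73   -4 73
STORE 1   -4
STORE 2   (empty)
PUSH 5    5

73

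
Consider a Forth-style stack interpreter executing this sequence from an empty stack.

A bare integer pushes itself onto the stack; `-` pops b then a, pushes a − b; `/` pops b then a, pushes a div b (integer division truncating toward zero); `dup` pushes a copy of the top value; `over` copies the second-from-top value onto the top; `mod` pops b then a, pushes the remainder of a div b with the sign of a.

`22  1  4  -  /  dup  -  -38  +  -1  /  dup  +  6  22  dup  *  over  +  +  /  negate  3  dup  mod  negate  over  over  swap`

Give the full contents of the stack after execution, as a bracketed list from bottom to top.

[0, 0, 0, 0]

22     : [22]
1      : [22, 1]
4      : [22, 1, 4]
-      : [22, -3]
/      : [-7]
dup    : [-7, -7]
-      : [0]
-38    : [0, -38]
+      : [-38]
-1     : [-38, -1]
/      : [38]
dup    : [38, 38]
+      : [76]
6      : [76, 6]
22     : [76, 6, 22]
dup    : [76, 6, 22, 22]
*      : [76, 6, 484]
over   : [76, 6, 484, 6]
+      : [76, 6, 490]
+      : [76, 496]
/      : [0]
negate : [0]
3      : [0, 3]
dup    : [0, 3, 3]
mod    : [0, 0]
negate : [0, 0]
over   : [0, 0, 0]
over   : [0, 0, 0, 0]
swap   : [0, 0, 0, 0]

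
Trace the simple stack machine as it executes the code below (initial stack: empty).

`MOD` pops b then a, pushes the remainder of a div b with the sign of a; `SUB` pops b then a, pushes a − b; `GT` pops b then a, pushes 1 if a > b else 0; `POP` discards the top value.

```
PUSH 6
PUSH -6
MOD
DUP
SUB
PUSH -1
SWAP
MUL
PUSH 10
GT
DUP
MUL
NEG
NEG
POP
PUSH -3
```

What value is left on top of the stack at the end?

-3

PUSH 6   6
PUSH -6  6 -6
MOD      0
DUP      0 0
SUB      0
PUSH -1  0 -1
SWAP     -1 0
MUL      0
PUSH 10  0 10
GT       0
DUP      0 0
MUL      0
NEG      0
NEG      0
POP      (empty)
PUSH -3  -3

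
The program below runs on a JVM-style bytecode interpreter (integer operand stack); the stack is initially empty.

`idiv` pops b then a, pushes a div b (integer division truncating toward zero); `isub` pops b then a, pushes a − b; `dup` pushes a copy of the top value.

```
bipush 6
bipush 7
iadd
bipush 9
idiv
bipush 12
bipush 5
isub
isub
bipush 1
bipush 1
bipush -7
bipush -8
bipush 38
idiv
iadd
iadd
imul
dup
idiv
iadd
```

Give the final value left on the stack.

bipush 6   6
bipush 7   6 7
iadd       13
bipush 9   13 9
idiv       1
bipush 12  1 12
bipush 5   1 12 5
isub       1 7
isub       -6
bipush 1   -6 1
bipush 1   -6 1 1
bipush -7  -6 1 1 -7
bipush -8  -6 1 1 -7 -8
bipush 38  -6 1 1 -7 -8 38
idiv       -6 1 1 -7 0
iadd       -6 1 1 -7
iadd       -6 1 -6
imul       -6 -6
dup        -6 -6 -6
idiv       -6 1
iadd       -5

-5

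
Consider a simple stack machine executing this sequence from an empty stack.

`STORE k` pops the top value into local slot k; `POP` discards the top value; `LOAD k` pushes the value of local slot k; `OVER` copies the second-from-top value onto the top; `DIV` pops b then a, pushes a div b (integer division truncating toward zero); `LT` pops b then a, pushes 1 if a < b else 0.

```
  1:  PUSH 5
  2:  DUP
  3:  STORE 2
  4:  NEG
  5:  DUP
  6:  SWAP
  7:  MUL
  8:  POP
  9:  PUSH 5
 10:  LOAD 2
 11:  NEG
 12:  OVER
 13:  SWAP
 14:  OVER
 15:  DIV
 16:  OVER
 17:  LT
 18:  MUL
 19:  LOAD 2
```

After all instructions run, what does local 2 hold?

5

PUSH 5   5
DUP      5 5
STORE 2  5
NEG      -5
DUP      -5 -5
SWAP     -5 -5
MUL      25
POP      (empty)
PUSH 5   5
LOAD 2   5 5
NEG      5 -5
OVER     5 -5 5
SWAP     5 5 -5
OVER     5 5 -5 5
DIV      5 5 -1
OVER     5 5 -1 5
LT       5 5 1
MUL      5 5
LOAD 2   5 5 5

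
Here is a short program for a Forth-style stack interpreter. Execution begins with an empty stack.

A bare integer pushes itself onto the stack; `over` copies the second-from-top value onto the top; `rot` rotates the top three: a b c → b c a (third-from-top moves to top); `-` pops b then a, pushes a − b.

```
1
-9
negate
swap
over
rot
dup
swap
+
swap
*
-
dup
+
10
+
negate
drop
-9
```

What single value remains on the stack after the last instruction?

-9

1      → [1]
-9     → [1, -9]
negate → [1, 9]
swap   → [9, 1]
over   → [9, 1, 9]
rot    → [1, 9, 9]
dup    → [1, 9, 9, 9]
swap   → [1, 9, 9, 9]
+      → [1, 9, 18]
swap   → [1, 18, 9]
*      → [1, 162]
-      → [-161]
dup    → [-161, -161]
+      → [-322]
10     → [-322, 10]
+      → [-312]
negate → [312]
drop   → []
-9     → [-9]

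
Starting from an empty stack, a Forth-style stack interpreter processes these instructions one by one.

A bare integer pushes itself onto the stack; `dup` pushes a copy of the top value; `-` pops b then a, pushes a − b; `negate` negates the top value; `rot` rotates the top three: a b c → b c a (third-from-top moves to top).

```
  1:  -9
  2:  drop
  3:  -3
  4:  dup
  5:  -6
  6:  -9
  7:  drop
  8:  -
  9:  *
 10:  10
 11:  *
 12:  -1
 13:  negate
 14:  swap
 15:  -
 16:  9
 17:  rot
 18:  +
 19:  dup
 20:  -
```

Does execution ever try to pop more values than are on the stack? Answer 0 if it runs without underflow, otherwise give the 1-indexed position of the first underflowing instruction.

-9      -9
drop    (empty)
-3      -3
dup     -3 -3
-6      -3 -3 -6
-9      -3 -3 -6 -9
drop    -3 -3 -6
-       -3 3
*       -9
10      -9 10
*       -90
-1      -90 -1
negate  -90 1
swap    1 -90
-       91
9       91 9
rot  — needs 3 operands, stack has 2 → underflow

17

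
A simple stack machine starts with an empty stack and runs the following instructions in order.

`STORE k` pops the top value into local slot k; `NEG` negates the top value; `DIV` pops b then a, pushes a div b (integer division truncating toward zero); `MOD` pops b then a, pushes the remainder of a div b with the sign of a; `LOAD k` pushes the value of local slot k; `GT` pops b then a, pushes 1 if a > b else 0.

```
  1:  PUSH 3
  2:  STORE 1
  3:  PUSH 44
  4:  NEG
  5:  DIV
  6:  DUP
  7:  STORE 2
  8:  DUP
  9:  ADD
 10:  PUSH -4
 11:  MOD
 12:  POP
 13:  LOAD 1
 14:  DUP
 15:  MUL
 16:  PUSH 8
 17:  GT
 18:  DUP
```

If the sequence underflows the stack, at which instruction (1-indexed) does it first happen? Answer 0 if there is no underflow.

5

PUSH 3  → 3
STORE 1 → (empty)
PUSH 44 → 44
NEG     → -44
DIV  — needs 2 operands, stack has 1 → underflow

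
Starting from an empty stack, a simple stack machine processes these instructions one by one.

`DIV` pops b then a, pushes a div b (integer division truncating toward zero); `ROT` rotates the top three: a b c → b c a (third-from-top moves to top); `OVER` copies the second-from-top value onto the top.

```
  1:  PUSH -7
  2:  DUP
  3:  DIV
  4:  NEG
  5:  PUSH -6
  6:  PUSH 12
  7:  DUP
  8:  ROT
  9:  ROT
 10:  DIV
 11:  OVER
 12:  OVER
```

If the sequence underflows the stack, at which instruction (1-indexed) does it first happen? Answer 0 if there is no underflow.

PUSH -7 -> [-7]
DUP     -> [-7, -7]
DIV     -> [1]
NEG     -> [-1]
PUSH -6 -> [-1, -6]
PUSH 12 -> [-1, -6, 12]
DUP     -> [-1, -6, 12, 12]
ROT     -> [-1, 12, 12, -6]
ROT     -> [-1, 12, -6, 12]
DIV     -> [-1, 12, 0]
OVER    -> [-1, 12, 0, 12]
OVER    -> [-1, 12, 0, 12, 0]

0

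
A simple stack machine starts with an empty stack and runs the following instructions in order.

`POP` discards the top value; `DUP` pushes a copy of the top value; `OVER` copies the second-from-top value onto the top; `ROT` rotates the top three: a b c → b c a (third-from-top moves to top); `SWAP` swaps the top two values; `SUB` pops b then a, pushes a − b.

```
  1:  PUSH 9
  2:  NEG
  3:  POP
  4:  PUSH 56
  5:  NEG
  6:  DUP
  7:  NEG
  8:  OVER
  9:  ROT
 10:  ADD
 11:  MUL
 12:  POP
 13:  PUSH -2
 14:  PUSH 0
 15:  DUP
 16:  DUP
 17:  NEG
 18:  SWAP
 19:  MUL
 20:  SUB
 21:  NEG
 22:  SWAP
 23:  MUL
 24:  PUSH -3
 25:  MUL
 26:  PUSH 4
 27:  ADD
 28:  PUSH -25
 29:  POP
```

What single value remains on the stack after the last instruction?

PUSH 9   → 9
NEG      → -9
POP      → (empty)
PUSH 56  → 56
NEG      → -56
DUP      → -56 -56
NEG      → -56 56
OVER     → -56 56 -56
ROT      → 56 -56 -56
ADD      → 56 -112
MUL      → -6272
POP      → (empty)
PUSH -2  → -2
PUSH 0   → -2 0
DUP      → -2 0 0
DUP      → -2 0 0 0
NEG      → -2 0 0 0
SWAP     → -2 0 0 0
MUL      → -2 0 0
SUB      → -2 0
NEG      → -2 0
SWAP     → 0 -2
MUL      → 0
PUSH -3  → 0 -3
MUL      → 0
PUSH 4   → 0 4
ADD      → 4
PUSH -25 → 4 -25
POP      → 4

4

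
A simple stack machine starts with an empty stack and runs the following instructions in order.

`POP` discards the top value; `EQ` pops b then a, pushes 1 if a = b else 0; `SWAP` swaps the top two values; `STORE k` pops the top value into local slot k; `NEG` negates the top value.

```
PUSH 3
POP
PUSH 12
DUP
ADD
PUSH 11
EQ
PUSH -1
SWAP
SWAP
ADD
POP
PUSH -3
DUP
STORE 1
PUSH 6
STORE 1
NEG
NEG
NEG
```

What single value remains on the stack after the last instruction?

PUSH 3  -> 3
POP     -> (empty)
PUSH 12 -> 12
DUP     -> 12 12
ADD     -> 24
PUSH 11 -> 24 11
EQ      -> 0
PUSH -1 -> 0 -1
SWAP    -> -1 0
SWAP    -> 0 -1
ADD     -> -1
POP     -> (empty)
PUSH -3 -> -3
DUP     -> -3 -3
STORE 1 -> -3
PUSH 6  -> -3 6
STORE 1 -> -3
NEG     -> 3
NEG     -> -3
NEG     -> 3

3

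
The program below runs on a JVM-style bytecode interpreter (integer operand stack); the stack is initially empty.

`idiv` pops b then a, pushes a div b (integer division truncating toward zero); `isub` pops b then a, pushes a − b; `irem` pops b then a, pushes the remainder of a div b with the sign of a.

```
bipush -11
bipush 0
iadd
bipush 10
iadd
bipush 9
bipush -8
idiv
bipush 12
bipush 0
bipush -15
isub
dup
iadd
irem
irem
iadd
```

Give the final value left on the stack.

-2

bipush -11  -11
bipush 0    -11 0
iadd        -11
bipush 10   -11 10
iadd        -1
bipush 9    -1 9
bipush -8   -1 9 -8
idiv        -1 -1
bipush 12   -1 -1 12
bipush 0    -1 -1 12 0
bipush -15  -1 -1 12 0 -15
isub        -1 -1 12 15
dup         -1 -1 12 15 15
iadd        -1 -1 12 30
irem        -1 -1 12
irem        -1 -1
iadd        -2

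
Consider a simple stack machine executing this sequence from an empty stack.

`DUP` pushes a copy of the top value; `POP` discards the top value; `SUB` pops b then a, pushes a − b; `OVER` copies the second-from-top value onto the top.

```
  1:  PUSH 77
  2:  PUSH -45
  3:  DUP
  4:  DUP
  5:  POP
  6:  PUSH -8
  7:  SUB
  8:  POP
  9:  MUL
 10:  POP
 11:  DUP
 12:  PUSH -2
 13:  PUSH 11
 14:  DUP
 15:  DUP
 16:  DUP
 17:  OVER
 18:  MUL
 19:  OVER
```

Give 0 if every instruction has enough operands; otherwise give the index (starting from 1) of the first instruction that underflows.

11

PUSH 77  -> 77
PUSH -45 -> 77 -45
DUP      -> 77 -45 -45
DUP      -> 77 -45 -45 -45
POP      -> 77 -45 -45
PUSH -8  -> 77 -45 -45 -8
SUB      -> 77 -45 -37
POP      -> 77 -45
MUL      -> -3465
POP      -> (empty)
DUP  — needs 1 operand, stack has 0 → underflow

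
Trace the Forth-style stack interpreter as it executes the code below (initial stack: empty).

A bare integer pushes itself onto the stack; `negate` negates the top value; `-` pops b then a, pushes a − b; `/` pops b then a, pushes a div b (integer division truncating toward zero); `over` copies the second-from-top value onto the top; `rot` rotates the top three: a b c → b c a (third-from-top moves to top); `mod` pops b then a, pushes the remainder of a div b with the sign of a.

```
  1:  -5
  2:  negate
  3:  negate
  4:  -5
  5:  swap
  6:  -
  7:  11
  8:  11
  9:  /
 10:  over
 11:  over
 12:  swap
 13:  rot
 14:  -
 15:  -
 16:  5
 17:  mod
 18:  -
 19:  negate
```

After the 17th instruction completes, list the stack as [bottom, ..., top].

-5     -> -5
negate -> 5
negate -> -5
-5     -> -5 -5
swap   -> -5 -5
-      -> 0
11     -> 0 11
11     -> 0 11 11
/      -> 0 1
over   -> 0 1 0
over   -> 0 1 0 1
swap   -> 0 1 1 0
rot    -> 0 1 0 1
-      -> 0 1 -1
-      -> 0 2
5      -> 0 2 5
mod    -> 0 2

[0, 2]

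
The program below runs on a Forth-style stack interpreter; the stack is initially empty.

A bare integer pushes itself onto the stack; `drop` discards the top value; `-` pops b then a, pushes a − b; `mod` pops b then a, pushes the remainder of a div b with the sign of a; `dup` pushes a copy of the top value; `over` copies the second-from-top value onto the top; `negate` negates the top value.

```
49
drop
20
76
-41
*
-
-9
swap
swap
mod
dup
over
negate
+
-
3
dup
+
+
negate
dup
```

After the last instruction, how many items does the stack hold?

49     -> [49]
drop   -> []
20     -> [20]
76     -> [20, 76]
-41    -> [20, 76, -41]
*      -> [20, -3116]
-      -> [3136]
-9     -> [3136, -9]
swap   -> [-9, 3136]
swap   -> [3136, -9]
mod    -> [4]
dup    -> [4, 4]
over   -> [4, 4, 4]
negate -> [4, 4, -4]
+      -> [4, 0]
-      -> [4]
3      -> [4, 3]
dup    -> [4, 3, 3]
+      -> [4, 6]
+      -> [10]
negate -> [-10]
dup    -> [-10, -10]

2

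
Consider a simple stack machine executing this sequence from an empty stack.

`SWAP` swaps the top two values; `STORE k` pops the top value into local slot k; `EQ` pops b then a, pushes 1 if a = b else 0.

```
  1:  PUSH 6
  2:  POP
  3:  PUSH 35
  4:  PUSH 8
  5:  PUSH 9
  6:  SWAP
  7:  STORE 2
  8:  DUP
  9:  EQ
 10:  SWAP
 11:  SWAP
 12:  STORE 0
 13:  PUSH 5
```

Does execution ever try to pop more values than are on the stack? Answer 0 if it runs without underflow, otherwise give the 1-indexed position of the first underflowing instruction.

0

PUSH 6  -> 6
POP     -> (empty)
PUSH 35 -> 35
PUSH 8  -> 35 8
PUSH 9  -> 35 8 9
SWAP    -> 35 9 8
STORE 2 -> 35 9
DUP     -> 35 9 9
EQ      -> 35 1
SWAP    -> 1 35
SWAP    -> 35 1
STORE 0 -> 35
PUSH 5  -> 35 5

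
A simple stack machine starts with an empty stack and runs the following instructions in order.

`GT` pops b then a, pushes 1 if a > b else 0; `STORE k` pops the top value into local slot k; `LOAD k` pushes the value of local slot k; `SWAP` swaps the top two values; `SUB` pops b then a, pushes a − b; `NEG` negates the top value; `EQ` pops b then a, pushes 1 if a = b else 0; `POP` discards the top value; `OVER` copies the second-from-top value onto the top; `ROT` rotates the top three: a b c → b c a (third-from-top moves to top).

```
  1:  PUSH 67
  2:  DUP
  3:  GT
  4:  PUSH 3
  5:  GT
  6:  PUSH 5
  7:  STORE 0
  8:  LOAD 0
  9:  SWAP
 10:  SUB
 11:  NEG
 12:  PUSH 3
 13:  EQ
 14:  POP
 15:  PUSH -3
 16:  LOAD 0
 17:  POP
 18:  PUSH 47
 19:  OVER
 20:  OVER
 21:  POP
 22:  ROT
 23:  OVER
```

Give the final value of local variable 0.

5

PUSH 67 : 67
DUP     : 67 67
GT      : 0
PUSH 3  : 0 3
GT      : 0
PUSH 5  : 0 5
STORE 0 : 0
LOAD 0  : 0 5
SWAP    : 5 0
SUB     : 5
NEG     : -5
PUSH 3  : -5 3
EQ      : 0
POP     : (empty)
PUSH -3 : -3
LOAD 0  : -3 5
POP     : -3
PUSH 47 : -3 47
OVER    : -3 47 -3
OVER    : -3 47 -3 47
POP     : -3 47 -3
ROT     : 47 -3 -3
OVER    : 47 -3 -3 -3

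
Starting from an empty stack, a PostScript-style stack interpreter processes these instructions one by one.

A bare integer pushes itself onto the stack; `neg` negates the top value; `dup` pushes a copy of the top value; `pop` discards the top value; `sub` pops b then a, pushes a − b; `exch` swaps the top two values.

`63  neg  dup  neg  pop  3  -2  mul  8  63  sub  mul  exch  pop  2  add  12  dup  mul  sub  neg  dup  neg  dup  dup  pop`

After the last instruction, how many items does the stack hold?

3

63   -> 63
neg  -> -63
dup  -> -63 -63
neg  -> -63 63
pop  -> -63
3    -> -63 3
-2   -> -63 3 -2
mul  -> -63 -6
8    -> -63 -6 8
63   -> -63 -6 8 63
sub  -> -63 -6 -55
mul  -> -63 330
exch -> 330 -63
pop  -> 330
2    -> 330 2
add  -> 332
12   -> 332 12
dup  -> 332 12 12
mul  -> 332 144
sub  -> 188
neg  -> -188
dup  -> -188 -188
neg  -> -188 188
dup  -> -188 188 188
dup  -> -188 188 188 188
pop  -> -188 188 188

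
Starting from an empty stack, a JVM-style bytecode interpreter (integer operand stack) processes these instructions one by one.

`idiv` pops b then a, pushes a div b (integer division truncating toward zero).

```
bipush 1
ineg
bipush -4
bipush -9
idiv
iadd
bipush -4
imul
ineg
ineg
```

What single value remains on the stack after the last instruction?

4

bipush 1   [1]
ineg       [-1]
bipush -4  [-1, -4]
bipush -9  [-1, -4, -9]
idiv       [-1, 0]
iadd       [-1]
bipush -4  [-1, -4]
imul       [4]
ineg       [-4]
ineg       [4]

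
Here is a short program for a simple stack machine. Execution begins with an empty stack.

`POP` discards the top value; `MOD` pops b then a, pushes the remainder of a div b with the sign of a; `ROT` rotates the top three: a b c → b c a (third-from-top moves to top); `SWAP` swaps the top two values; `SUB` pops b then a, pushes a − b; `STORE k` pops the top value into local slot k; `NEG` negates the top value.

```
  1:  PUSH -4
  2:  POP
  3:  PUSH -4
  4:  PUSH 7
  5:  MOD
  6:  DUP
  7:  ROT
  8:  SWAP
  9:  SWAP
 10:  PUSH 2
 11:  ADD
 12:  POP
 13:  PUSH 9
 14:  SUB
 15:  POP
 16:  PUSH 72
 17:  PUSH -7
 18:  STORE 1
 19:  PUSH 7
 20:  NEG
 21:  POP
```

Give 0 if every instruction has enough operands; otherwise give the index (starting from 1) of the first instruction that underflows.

PUSH -4 -> -4
POP     -> (empty)
PUSH -4 -> -4
PUSH 7  -> -4 7
MOD     -> -4
DUP     -> -4 -4
ROT  — needs 3 operands, stack has 2 → underflow

7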